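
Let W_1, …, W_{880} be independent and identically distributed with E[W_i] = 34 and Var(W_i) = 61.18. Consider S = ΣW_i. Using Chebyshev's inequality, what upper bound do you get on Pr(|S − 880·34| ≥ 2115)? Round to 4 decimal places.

0.0120

Var(S) = n·Var(W_i) = 880·61.18 = 53838.4.
Chebyshev: Pr(|S − 880·34| ≥ 2115) ≤ Var(S)/2115² = 53838.4/4473225 = 0.0120.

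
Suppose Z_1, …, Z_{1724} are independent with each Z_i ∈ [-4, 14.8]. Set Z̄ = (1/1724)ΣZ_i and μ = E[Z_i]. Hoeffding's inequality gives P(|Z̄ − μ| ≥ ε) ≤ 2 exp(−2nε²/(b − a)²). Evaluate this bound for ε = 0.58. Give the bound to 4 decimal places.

Exponent: 2nε²/(b − a)² = 2·1724·0.58² / 18.8² = 3.28177.
Bound = 2·exp(−3.28177) = 0.07512.

0.0751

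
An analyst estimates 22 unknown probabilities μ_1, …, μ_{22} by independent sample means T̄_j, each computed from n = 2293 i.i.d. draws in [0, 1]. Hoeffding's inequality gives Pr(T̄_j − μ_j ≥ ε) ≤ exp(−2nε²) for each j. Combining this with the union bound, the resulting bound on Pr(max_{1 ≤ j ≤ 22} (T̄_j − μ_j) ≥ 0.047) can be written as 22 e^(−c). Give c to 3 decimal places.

10.130

Union bound over the 22 events: Pr(max_{1 ≤ j ≤ 22} (T̄_j − μ_j) ≥ 0.047) ≤ 22·exp(−2nε²) = 22 exp(−2·2293·0.047²).
So c = 2·2293·0.047² = 10.1305.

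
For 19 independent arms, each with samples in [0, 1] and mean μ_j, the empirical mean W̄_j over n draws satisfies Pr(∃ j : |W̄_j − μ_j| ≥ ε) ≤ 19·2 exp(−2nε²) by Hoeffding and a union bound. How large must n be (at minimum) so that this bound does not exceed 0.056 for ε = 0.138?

Need 2·19·exp(−2nε²) ≤ 0.056, i.e. exp(−2nε²) ≤ 0.056/38.
So 2nε² ≥ ln(38/0.056) = 6.519990.
Hence n ≥ 6.519990/(2·0.138²) = 171.182.
The smallest integer n is 172.

172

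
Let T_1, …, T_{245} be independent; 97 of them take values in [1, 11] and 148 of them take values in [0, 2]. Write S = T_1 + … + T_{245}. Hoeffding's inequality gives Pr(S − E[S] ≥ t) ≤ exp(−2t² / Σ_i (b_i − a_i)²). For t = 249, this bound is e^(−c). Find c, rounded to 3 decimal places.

Σ(b_i − a_i)² = 97·10² + 148·2² = 10292.
c = 2t² / 10292 = 2·249² / 10292 = 12.0484.

12.048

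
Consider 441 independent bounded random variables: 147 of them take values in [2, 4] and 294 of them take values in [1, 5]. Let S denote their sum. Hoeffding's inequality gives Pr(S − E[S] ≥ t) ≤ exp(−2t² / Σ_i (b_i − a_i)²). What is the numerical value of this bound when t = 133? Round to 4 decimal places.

0.0012

Σ(b_i − a_i)² = 147·2² + 294·4² = 5292.
Exponent = 2·133² / 5292 = 6.68519.
Bound = exp(−6.68519) = 0.00125.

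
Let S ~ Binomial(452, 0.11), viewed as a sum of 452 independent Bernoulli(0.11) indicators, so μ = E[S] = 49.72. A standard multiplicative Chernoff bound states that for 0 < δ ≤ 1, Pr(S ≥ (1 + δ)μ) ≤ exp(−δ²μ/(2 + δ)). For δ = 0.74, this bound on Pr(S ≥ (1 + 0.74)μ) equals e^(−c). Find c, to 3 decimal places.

9.937

c = δ²μ/(2 + δ) = 0.74²·49.72/(2 + 0.74) = 9.9367.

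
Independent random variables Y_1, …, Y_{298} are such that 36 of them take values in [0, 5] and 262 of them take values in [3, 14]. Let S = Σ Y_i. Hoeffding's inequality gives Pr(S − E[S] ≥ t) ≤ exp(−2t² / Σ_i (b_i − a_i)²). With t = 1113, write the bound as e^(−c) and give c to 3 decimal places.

75.993

Σ(b_i − a_i)² = 36·5² + 262·11² = 32602.
c = 2t² / 32602 = 2·1113² / 32602 = 75.9934.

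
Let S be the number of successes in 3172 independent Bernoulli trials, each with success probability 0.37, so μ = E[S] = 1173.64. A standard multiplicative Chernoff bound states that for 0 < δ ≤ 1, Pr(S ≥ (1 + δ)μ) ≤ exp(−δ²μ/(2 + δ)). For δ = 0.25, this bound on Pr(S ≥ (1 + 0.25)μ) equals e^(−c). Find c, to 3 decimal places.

32.601

c = δ²μ/(2 + δ) = 0.25²·1173.64/(2 + 0.25) = 32.6011.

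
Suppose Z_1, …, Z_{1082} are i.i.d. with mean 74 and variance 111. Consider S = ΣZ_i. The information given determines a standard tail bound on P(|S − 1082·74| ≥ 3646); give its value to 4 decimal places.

With mean and variance of each term known, Chebyshev's inequality bounds the deviation of the sum (or sample mean).
Var(S) = n·Var(Z_i) = 1082·111 = 120102.
Chebyshev: P(|S − 1082·74| ≥ 3646) ≤ Var(S)/3646² = 120102/13293316 = 0.0090.

0.0090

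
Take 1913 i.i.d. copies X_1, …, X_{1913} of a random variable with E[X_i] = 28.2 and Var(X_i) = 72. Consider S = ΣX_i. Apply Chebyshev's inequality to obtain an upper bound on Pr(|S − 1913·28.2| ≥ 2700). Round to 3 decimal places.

Var(S) = n·Var(X_i) = 1913·72 = 137736.
Chebyshev: Pr(|S − 1913·28.2| ≥ 2700) ≤ Var(S)/2700² = 137736/7290000 = 0.0189.

0.019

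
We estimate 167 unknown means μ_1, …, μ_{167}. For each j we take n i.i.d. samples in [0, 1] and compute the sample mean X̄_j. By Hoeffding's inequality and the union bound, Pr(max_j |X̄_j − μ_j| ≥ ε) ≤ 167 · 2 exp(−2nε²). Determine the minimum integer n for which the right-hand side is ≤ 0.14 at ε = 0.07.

Need 2·167·exp(−2nε²) ≤ 0.14, i.e. exp(−2nε²) ≤ 0.14/334.
So 2nε² ≥ ln(334/0.14) = 7.777254.
Hence n ≥ 7.777254/(2·0.07²) = 793.597.
The smallest integer n is 794.

794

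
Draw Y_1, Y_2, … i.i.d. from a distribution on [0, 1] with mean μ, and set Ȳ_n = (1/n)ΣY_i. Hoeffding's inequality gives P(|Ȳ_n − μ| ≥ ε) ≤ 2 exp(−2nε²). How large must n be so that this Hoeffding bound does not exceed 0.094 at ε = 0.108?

Require 2·exp(−2nε²) ≤ 0.094, i.e. 2nε² ≥ ln(2/0.094) = 3.057608.
So n ≥ 3.057608 / (2·0.108²) = 131.070.
The smallest integer n is 132.

132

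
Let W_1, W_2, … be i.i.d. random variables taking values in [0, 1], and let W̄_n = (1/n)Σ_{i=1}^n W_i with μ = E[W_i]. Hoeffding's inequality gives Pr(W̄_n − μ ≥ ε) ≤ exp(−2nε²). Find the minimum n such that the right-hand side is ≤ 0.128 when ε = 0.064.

251

Require exp(−2nε²) ≤ 0.128, i.e. 2nε² ≥ ln(1/0.128) = 2.055725.
So n ≥ 2.055725 / (2·0.064²) = 250.943.
The smallest integer n is 251.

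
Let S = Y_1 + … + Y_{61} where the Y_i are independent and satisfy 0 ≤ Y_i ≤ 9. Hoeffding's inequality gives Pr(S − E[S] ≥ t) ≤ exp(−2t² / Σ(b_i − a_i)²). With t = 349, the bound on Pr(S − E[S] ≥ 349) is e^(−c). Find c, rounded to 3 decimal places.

Σ(b_i − a_i)² = 61·(9)² = 4941.
c = 2t²/4941 = 2·349²/4941 = 49.3022.

49.302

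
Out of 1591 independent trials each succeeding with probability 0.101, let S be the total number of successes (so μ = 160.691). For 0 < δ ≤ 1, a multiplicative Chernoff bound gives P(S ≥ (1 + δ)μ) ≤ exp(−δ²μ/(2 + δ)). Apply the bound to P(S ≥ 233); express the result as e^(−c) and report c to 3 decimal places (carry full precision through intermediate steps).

Write 233 = (1 + δ)μ, so δ = 233/160.691 − 1 = 0.4499879…
Then the exponent is δ²μ/(2 + δ) = (233 − μ)² / (μ·(2 + δ)) = 13.280953.

13.281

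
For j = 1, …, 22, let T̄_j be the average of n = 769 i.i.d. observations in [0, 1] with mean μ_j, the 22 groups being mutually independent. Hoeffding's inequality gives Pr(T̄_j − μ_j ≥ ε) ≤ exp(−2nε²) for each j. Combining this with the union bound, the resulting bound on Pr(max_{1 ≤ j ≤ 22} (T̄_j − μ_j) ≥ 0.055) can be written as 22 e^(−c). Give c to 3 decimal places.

4.652

Union bound over the 22 events: Pr(max_{1 ≤ j ≤ 22} (T̄_j − μ_j) ≥ 0.055) ≤ 22·exp(−2nε²) = 22 exp(−2·769·0.055²).
So c = 2·769·0.055² = 4.6524.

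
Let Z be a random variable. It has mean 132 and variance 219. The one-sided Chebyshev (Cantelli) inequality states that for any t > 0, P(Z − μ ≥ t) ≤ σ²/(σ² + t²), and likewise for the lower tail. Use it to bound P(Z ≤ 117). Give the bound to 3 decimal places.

Here σ² = 219 and t = 15, so σ² + t² = 444.
Cantelli's bound: 219/444 = 0.4932.

0.493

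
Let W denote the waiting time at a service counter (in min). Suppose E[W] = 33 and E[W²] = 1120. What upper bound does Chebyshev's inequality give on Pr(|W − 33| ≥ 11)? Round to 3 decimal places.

Var(W) = E[W²] − (E[W])² = 1120 − 1089 = 31.
Chebyshev's inequality: Pr(|W − μ| ≥ t) ≤ Var(W)/t² = 31/121 = 0.2562.

0.256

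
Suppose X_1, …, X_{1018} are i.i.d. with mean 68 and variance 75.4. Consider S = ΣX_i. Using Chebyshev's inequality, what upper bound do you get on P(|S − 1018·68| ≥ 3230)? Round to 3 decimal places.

0.007

Var(S) = n·Var(X_i) = 1018·75.4 = 76757.2.
Chebyshev: P(|S − 1018·68| ≥ 3230) ≤ Var(S)/3230² = 76757.2/10432900 = 0.0074.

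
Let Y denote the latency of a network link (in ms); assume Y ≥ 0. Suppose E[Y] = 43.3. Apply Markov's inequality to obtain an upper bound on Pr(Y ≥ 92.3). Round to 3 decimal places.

Markov's inequality: for a non-negative random variable, Pr(Y ≥ a) ≤ E[Y]/a.
Here E[Y] = 43.3 and a = 92.3, so the bound is 43.3/92.3 = 0.4691.

0.469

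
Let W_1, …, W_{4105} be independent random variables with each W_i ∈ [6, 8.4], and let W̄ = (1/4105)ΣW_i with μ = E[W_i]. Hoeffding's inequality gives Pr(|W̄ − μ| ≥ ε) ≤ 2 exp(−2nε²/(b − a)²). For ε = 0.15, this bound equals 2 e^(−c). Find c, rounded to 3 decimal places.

c = 2nε²/(b − a)² = 2·4105·0.15² / 2.4² = 32.0703.

32.070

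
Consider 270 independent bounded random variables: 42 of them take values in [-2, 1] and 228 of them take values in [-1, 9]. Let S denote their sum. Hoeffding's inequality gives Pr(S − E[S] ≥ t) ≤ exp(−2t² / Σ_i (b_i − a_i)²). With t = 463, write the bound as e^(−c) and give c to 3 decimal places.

18.498

Σ(b_i − a_i)² = 42·3² + 228·10² = 23178.
c = 2t² / 23178 = 2·463² / 23178 = 18.4976.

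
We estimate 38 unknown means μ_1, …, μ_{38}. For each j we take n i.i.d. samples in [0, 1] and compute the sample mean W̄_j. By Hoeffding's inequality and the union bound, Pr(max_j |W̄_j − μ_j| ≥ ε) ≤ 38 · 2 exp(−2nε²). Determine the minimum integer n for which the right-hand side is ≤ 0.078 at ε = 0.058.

Need 2·38·exp(−2nε²) ≤ 0.078, i.e. exp(−2nε²) ≤ 0.078/76.
So 2nε² ≥ ln(76/0.078) = 6.881780.
Hence n ≥ 6.881780/(2·0.058²) = 1022.857.
The smallest integer n is 1023.

1023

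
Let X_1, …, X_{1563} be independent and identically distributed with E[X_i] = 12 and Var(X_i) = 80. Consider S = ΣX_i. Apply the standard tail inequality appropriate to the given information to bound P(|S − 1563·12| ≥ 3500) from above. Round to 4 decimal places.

With mean and variance of each term known, Chebyshev's inequality bounds the deviation of the sum (or sample mean).
Var(S) = n·Var(X_i) = 1563·80 = 125040.
Chebyshev: P(|S − 1563·12| ≥ 3500) ≤ Var(S)/3500² = 125040/12250000 = 0.0102.

0.0102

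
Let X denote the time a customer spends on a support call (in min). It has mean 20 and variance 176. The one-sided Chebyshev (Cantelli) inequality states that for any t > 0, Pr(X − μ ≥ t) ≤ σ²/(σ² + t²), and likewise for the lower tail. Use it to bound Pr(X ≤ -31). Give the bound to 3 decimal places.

Here σ² = 176 and t = 51, so σ² + t² = 2777.
Cantelli's bound: 176/2777 = 0.0634.

0.063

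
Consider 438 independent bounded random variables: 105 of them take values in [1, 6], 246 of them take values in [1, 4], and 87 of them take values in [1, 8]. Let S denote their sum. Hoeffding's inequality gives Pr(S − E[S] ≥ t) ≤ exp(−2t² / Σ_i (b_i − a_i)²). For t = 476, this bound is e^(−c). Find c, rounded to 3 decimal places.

Σ(b_i − a_i)² = 105·5² + 246·3² + 87·7² = 9102.
c = 2t² / 9102 = 2·476² / 9102 = 49.7860.

49.786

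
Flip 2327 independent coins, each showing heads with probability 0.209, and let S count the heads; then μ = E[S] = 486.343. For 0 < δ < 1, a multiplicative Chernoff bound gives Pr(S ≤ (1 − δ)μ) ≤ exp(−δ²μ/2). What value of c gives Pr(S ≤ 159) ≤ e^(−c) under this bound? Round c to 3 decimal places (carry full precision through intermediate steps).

Write 159 = (1 − δ)μ, so δ = 1 − 159/486.343 = 0.6730702…
Then the exponent is δ²μ/2 = (μ − 159)²/(2μ) = 110.162416.

110.162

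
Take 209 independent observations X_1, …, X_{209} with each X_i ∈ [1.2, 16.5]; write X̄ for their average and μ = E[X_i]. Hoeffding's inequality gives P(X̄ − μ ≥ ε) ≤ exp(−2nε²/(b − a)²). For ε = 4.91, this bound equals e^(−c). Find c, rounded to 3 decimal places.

43.048

c = 2nε²/(b − a)² = 2·209·4.91² / 15.3² = 43.0483.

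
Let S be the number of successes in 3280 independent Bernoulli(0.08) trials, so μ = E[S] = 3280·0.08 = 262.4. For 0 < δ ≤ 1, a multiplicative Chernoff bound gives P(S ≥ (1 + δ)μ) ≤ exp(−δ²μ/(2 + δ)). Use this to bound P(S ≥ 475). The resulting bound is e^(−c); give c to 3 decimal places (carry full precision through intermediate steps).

Write 475 = (1 + δ)μ, so δ = 475/262.4 − 1 = 0.8102134…
Then the exponent is δ²μ/(2 + δ) = (475 − μ)² / (μ·(2 + δ)) = 61.294765.

61.295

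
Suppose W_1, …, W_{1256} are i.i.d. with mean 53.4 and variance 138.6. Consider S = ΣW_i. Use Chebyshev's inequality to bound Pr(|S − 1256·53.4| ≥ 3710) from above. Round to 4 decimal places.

Var(S) = n·Var(W_i) = 1256·138.6 = 174081.6.
Chebyshev: Pr(|S − 1256·53.4| ≥ 3710) ≤ Var(S)/3710² = 174081.6/13764100 = 0.0126.

0.0126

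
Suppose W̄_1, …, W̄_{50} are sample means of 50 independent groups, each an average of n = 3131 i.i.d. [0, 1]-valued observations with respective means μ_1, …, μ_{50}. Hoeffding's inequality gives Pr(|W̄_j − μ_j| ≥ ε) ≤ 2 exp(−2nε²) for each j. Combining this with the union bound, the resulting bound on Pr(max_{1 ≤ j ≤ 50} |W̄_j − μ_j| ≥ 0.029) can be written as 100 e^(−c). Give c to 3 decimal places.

Union bound over the 50 events: Pr(max_{1 ≤ j ≤ 50} |W̄_j − μ_j| ≥ 0.029) ≤ 50·2·exp(−2nε²) = 100 exp(−2·3131·0.029²).
So c = 2·3131·0.029² = 5.2663.

5.266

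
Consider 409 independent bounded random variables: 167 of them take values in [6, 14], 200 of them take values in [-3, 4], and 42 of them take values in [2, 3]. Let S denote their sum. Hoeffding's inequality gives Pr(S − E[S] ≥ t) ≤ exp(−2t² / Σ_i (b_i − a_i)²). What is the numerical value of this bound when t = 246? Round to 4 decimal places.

Σ(b_i − a_i)² = 167·8² + 200·7² + 42·1² = 20530.
Exponent = 2·246² / 20530 = 5.89537.
Bound = exp(−5.89537) = 0.00275.

0.0028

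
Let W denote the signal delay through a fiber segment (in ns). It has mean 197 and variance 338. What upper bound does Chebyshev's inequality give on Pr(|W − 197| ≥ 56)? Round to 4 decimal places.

Chebyshev: Pr(|W − μ| ≥ t) ≤ Var(W)/t².
Bound = 338 / 3136 = 0.1078.

0.1078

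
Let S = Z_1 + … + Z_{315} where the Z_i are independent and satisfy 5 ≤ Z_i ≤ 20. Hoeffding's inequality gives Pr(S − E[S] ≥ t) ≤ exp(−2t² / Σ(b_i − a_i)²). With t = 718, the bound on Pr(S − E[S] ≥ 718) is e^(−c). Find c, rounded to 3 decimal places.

Σ(b_i − a_i)² = 315·(15)² = 70875.
c = 2t²/70875 = 2·718²/70875 = 14.5474.

14.547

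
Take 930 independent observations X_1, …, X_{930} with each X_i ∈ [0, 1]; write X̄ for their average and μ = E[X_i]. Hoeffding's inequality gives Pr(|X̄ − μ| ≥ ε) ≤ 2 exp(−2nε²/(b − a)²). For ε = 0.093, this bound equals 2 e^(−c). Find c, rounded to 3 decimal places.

c = 2nε²/(b − a)² = 2·930·0.093² / 1² = 16.0871.

16.087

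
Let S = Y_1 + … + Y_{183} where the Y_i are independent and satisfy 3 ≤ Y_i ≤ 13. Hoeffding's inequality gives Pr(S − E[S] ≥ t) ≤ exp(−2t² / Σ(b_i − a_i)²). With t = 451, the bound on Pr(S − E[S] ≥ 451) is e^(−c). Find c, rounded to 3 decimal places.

22.230

Σ(b_i − a_i)² = 183·(10)² = 18300.
c = 2t²/18300 = 2·451²/18300 = 22.2296.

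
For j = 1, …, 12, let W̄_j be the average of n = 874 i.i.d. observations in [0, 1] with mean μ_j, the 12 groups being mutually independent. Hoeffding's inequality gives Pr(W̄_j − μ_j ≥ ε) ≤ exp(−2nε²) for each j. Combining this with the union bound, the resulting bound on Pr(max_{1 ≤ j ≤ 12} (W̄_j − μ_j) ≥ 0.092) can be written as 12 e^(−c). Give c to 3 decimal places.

Union bound over the 12 events: Pr(max_{1 ≤ j ≤ 12} (W̄_j − μ_j) ≥ 0.092) ≤ 12·exp(−2nε²) = 12 exp(−2·874·0.092²).
So c = 2·874·0.092² = 14.7951.

14.795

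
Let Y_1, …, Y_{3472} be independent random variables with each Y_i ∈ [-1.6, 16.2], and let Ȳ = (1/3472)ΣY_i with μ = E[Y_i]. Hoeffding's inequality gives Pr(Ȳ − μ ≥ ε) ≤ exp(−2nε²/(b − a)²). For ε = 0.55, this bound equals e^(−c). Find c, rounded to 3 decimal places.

6.630

c = 2nε²/(b − a)² = 2·3472·0.55² / 17.8² = 6.6297.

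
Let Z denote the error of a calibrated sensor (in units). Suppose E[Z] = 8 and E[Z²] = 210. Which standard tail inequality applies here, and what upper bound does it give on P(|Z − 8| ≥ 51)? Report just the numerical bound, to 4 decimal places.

0.0561

The first two moments determine the variance, so Chebyshev's inequality is the sharpest standard bound available.
Var(Z) = E[Z²] − (E[Z])² = 210 − 64 = 146.
Chebyshev's inequality: P(|Z − μ| ≥ t) ≤ Var(Z)/t² = 146/2601 = 0.0561.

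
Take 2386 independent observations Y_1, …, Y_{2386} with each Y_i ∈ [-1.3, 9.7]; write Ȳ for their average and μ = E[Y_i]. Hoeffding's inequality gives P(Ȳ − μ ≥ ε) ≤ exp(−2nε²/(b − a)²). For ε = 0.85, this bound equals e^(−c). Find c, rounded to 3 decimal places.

c = 2nε²/(b − a)² = 2·2386·0.85² / 11² = 28.4940.

28.494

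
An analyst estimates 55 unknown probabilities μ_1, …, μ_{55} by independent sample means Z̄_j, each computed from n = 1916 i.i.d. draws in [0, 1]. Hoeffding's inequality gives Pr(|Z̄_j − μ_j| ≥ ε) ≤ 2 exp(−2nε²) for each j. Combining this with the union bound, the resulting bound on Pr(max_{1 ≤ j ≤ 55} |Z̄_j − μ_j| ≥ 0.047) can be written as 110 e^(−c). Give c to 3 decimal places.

8.465

Union bound over the 55 events: Pr(max_{1 ≤ j ≤ 55} |Z̄_j − μ_j| ≥ 0.047) ≤ 55·2·exp(−2nε²) = 110 exp(−2·1916·0.047²).
So c = 2·1916·0.047² = 8.4649.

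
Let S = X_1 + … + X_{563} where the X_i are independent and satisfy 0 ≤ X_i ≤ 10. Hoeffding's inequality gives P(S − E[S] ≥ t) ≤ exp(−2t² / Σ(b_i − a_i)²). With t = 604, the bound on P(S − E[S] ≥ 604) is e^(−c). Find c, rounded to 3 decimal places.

Σ(b_i − a_i)² = 563·(10)² = 56300.
c = 2t²/56300 = 2·604²/56300 = 12.9597.

12.960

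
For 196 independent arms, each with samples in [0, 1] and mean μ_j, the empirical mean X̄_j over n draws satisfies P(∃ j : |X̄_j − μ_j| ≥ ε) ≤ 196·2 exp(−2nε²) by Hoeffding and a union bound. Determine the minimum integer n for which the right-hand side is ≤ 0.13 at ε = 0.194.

Need 2·196·exp(−2nε²) ≤ 0.13, i.e. exp(−2nε²) ≤ 0.13/392.
So 2nε² ≥ ln(392/0.13) = 8.011483.
Hence n ≥ 8.011483/(2·0.194²) = 106.434.
The smallest integer n is 107.

107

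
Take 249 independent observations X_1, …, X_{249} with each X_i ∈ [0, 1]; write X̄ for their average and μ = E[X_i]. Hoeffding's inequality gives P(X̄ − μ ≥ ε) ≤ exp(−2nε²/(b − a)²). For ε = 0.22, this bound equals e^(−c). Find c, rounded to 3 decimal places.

c = 2nε²/(b − a)² = 2·249·0.22² / 1² = 24.1032.

24.103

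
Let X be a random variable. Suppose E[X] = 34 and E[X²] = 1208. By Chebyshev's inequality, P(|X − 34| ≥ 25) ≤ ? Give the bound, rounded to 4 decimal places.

Var(X) = E[X²] − (E[X])² = 1208 − 1156 = 52.
Chebyshev's inequality: P(|X − μ| ≥ t) ≤ Var(X)/t² = 52/625 = 0.0832.

0.0832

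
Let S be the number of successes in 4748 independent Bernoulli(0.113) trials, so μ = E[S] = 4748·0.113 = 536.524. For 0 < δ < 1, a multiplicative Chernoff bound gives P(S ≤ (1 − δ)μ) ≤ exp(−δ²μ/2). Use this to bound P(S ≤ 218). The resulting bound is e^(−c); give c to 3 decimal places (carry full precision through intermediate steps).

Write 218 = (1 − δ)μ, so δ = 1 − 218/536.524 = 0.5936808…
Then the exponent is δ²μ/2 = (μ − 218)²/(2μ) = 94.550792.

94.551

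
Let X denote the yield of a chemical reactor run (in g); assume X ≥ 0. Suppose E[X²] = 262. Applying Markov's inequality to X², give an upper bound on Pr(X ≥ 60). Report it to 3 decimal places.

0.073

Since X ≥ 0, the event {X ≥ 60} is the same as {X² ≥ 3600}.
Markov's inequality applied to X² gives Pr(X² ≥ 3600) ≤ E[X²]/3600 = 262/3600 = 0.0728.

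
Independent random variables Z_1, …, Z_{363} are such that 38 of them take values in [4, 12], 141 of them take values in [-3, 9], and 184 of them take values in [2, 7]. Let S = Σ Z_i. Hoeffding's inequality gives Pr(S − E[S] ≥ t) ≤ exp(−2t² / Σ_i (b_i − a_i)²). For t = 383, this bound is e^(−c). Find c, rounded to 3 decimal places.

Σ(b_i − a_i)² = 38·8² + 141·12² + 184·5² = 27336.
c = 2t² / 27336 = 2·383² / 27336 = 10.7323.

10.732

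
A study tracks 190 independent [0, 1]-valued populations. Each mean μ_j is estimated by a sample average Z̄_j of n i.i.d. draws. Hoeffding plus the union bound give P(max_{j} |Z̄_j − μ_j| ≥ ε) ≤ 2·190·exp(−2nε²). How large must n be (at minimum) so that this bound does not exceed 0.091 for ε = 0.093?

Need 2·190·exp(−2nε²) ≤ 0.091, i.e. exp(−2nε²) ≤ 0.091/380.
So 2nε² ≥ ln(380/0.091) = 8.337067.
Hence n ≥ 8.337067/(2·0.093²) = 481.967.
The smallest integer n is 482.

482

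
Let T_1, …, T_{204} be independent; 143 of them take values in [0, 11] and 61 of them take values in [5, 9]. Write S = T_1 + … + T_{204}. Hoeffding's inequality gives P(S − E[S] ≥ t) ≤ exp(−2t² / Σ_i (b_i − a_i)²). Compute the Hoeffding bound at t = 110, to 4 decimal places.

Σ(b_i − a_i)² = 143·11² + 61·4² = 18279.
Exponent = 2·110² / 18279 = 1.32392.
Bound = exp(−1.32392) = 0.26609.

0.2661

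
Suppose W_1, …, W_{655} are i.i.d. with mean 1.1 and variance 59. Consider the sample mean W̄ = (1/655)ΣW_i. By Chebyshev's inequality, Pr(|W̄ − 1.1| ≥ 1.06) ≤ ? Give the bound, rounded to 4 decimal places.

0.0802

Var(W̄) = Var(W_i)/n = 59/655 = 0.090076.
Chebyshev: Pr(|W̄ − 1.1| ≥ 1.06) ≤ Var(W̄)/(1.06)² = 59/(655·1.06²) = 0.0802.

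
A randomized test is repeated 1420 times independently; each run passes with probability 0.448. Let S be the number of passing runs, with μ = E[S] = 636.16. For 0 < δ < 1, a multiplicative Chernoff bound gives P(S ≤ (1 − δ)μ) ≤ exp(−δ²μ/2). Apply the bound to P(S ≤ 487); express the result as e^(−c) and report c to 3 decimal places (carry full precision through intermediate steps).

Write 487 = (1 − δ)μ, so δ = 1 − 487/636.16 = 0.2344693…
Then the exponent is δ²μ/2 = (μ − 487)²/(2μ) = 17.486722.

17.487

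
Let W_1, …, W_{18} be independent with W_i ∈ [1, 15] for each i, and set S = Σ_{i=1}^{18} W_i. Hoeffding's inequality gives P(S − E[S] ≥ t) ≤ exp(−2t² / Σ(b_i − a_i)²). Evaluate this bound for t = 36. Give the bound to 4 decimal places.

Σ(b_i − a_i)² = 18·(14)² = 3528.
Exponent = 2·36²/3528 = 0.7347.
Bound = exp(−0.7347) = 0.47965.

0.4797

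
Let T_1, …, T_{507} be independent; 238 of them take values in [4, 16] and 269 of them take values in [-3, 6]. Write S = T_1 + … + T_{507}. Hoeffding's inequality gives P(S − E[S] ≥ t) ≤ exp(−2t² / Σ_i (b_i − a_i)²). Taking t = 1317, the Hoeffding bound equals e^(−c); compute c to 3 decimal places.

61.879

Σ(b_i − a_i)² = 238·12² + 269·9² = 56061.
c = 2t² / 56061 = 2·1317² / 56061 = 61.8786.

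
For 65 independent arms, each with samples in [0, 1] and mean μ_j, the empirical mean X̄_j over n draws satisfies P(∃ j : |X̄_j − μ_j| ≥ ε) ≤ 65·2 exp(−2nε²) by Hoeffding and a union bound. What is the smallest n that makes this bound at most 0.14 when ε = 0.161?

132

Need 2·65·exp(−2nε²) ≤ 0.14, i.e. exp(−2nε²) ≤ 0.14/130.
So 2nε² ≥ ln(130/0.14) = 6.833647.
Hence n ≥ 6.833647/(2·0.161²) = 131.817.
The smallest integer n is 132.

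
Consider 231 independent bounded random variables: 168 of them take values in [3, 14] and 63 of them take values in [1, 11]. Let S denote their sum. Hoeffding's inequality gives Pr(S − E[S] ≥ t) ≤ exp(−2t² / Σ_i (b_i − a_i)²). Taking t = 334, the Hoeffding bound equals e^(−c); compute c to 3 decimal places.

8.379

Σ(b_i − a_i)² = 168·11² + 63·10² = 26628.
c = 2t² / 26628 = 2·334² / 26628 = 8.3788.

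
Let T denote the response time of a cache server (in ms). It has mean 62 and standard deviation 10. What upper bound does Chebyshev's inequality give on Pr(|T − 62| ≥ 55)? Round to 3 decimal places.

Chebyshev: Pr(|T − μ| ≥ t) ≤ Var(T)/t².
Var(T) = σ² = 10² = 100.
Bound = 100 / 3025 = 0.0331.

0.033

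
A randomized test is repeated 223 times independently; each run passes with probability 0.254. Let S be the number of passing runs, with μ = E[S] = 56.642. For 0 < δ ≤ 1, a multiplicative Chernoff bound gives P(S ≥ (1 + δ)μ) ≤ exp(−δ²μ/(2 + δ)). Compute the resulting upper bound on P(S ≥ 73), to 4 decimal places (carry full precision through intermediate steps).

Write 73 = (1 + δ)μ, so δ = 73/56.642 − 1 = 0.2887963…
Then the exponent is δ²μ/(2 + δ) = (73 − μ)² / (μ·(2 + δ)) = 2.064024.
Bound = exp(−2.064024) = 0.12694.

0.1269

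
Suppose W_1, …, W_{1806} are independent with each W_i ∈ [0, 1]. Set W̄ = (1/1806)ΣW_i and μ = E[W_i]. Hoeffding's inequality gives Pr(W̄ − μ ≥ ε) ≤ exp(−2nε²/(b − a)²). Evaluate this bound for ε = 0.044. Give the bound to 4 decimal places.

0.0009

Exponent: 2nε²/(b − a)² = 2·1806·0.044² / 1² = 6.99283.
Bound = exp(−6.99283) = 0.00092.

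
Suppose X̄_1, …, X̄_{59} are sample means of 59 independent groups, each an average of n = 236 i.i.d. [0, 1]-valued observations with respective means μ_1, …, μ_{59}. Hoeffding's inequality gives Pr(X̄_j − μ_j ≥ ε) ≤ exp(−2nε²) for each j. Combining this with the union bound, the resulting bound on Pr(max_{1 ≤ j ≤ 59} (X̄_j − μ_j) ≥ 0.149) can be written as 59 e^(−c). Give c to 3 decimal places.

Union bound over the 59 events: Pr(max_{1 ≤ j ≤ 59} (X̄_j − μ_j) ≥ 0.149) ≤ 59·exp(−2nε²) = 59 exp(−2·236·0.149²).
So c = 2·236·0.149² = 10.4789.

10.479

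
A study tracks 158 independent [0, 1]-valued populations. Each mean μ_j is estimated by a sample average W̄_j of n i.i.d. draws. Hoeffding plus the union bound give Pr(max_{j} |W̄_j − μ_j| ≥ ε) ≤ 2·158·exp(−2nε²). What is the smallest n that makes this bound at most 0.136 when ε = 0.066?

Need 2·158·exp(−2nε²) ≤ 0.136, i.e. exp(−2nε²) ≤ 0.136/316.
So 2nε² ≥ ln(316/0.136) = 7.750843.
Hence n ≥ 7.750843/(2·0.066²) = 889.674.
The smallest integer n is 890.

890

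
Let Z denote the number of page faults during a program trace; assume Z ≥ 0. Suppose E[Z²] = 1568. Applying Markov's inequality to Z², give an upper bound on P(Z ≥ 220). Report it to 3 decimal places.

0.032

Since Z ≥ 0, the event {Z ≥ 220} is the same as {Z² ≥ 48400}.
Markov's inequality applied to Z² gives P(Z² ≥ 48400) ≤ E[Z²]/48400 = 1568/48400 = 0.0324.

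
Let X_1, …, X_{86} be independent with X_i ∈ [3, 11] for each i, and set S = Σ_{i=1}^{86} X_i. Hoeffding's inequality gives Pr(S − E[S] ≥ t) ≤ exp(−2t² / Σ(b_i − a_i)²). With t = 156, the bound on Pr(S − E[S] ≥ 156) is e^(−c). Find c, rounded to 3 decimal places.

8.843

Σ(b_i − a_i)² = 86·(8)² = 5504.
c = 2t²/5504 = 2·156²/5504 = 8.8430.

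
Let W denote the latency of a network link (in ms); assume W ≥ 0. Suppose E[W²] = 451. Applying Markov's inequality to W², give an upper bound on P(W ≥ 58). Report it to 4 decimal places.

Since W ≥ 0, the event {W ≥ 58} is the same as {W² ≥ 3364}.
Markov's inequality applied to W² gives P(W² ≥ 3364) ≤ E[W²]/3364 = 451/3364 = 0.1341.

0.1341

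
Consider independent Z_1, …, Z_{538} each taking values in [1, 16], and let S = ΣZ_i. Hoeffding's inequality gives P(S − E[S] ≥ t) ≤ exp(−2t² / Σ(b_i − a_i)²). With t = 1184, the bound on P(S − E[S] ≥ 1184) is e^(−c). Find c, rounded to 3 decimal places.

23.162

Σ(b_i − a_i)² = 538·(15)² = 121050.
c = 2t²/121050 = 2·1184²/121050 = 23.1616.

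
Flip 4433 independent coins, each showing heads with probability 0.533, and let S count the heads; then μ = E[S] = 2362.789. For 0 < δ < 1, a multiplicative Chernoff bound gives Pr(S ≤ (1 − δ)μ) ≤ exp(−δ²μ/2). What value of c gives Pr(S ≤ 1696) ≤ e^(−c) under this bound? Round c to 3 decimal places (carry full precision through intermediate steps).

94.085

Write 1696 = (1 − δ)μ, so δ = 1 − 1696/2362.789 = 0.2822042…
Then the exponent is δ²μ/2 = (μ − 1696)²/(2μ) = 94.085331.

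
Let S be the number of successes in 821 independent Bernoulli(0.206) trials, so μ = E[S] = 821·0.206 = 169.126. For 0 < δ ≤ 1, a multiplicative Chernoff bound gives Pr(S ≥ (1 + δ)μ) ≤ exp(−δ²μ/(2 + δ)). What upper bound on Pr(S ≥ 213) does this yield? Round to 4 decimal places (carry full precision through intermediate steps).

0.0065

Write 213 = (1 + δ)μ, so δ = 213/169.126 − 1 = 0.2594161…
Then the exponent is δ²μ/(2 + δ) = (213 − μ)² / (μ·(2 + δ)) = 5.037417.
Bound = exp(−5.037417) = 0.00649.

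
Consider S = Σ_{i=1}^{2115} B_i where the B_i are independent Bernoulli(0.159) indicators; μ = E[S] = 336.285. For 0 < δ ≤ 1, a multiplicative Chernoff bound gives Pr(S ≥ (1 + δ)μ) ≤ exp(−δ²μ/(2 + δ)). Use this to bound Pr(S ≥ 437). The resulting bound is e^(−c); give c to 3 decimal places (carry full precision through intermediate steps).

13.117

Write 437 = (1 + δ)μ, so δ = 437/336.285 − 1 = 0.299493…
Then the exponent is δ²μ/(2 + δ) = (437 − μ)² / (μ·(2 + δ)) = 13.117429.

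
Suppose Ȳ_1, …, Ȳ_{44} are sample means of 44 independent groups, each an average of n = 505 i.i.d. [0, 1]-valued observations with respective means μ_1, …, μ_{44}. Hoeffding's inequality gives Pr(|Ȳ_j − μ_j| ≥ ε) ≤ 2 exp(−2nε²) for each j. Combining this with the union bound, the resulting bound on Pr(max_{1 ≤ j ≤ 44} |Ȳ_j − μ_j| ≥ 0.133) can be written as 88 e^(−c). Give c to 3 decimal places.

17.866

Union bound over the 44 events: Pr(max_{1 ≤ j ≤ 44} |Ȳ_j − μ_j| ≥ 0.133) ≤ 44·2·exp(−2nε²) = 88 exp(−2·505·0.133²).
So c = 2·505·0.133² = 17.8659.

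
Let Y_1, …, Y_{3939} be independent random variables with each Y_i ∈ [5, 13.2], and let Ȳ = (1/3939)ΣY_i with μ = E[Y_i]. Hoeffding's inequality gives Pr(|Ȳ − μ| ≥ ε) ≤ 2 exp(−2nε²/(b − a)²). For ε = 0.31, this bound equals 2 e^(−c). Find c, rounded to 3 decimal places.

c = 2nε²/(b − a)² = 2·3939·0.31² / 8.2² = 11.2593.

11.259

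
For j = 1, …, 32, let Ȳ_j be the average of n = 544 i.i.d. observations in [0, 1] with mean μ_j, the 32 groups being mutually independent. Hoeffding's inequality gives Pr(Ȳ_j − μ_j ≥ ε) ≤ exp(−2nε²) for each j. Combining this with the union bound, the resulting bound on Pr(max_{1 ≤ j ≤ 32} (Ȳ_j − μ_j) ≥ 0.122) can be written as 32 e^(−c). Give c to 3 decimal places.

Union bound over the 32 events: Pr(max_{1 ≤ j ≤ 32} (Ȳ_j − μ_j) ≥ 0.122) ≤ 32·exp(−2nε²) = 32 exp(−2·544·0.122²).
So c = 2·544·0.122² = 16.1938.

16.194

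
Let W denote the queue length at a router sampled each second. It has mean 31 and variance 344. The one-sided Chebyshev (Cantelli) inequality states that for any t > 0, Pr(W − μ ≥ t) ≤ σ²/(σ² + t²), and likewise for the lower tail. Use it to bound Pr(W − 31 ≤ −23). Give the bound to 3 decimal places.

Here σ² = 344 and t = 23, so σ² + t² = 873.
Cantelli's bound: 344/873 = 0.3940.

0.394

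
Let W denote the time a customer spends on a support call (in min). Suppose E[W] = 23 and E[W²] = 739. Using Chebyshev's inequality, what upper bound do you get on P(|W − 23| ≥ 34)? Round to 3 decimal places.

0.182

Var(W) = E[W²] − (E[W])² = 739 − 529 = 210.
Chebyshev's inequality: P(|W − μ| ≥ t) ≤ Var(W)/t² = 210/1156 = 0.1817.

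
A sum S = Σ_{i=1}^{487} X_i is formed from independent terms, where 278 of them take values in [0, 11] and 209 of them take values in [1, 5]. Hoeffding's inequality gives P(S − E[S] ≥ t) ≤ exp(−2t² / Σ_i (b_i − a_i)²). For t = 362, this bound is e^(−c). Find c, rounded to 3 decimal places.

Σ(b_i − a_i)² = 278·11² + 209·4² = 36982.
c = 2t² / 36982 = 2·362² / 36982 = 7.0869.

7.087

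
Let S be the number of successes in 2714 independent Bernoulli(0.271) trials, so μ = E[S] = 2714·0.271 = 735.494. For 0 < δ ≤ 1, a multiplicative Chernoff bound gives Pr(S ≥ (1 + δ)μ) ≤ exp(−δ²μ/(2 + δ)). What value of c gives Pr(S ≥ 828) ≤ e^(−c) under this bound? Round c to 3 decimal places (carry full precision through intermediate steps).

Write 828 = (1 + δ)μ, so δ = 828/735.494 − 1 = 0.125774…
Then the exponent is δ²μ/(2 + δ) = (828 − μ)² / (μ·(2 + δ)) = 5.473229.

5.473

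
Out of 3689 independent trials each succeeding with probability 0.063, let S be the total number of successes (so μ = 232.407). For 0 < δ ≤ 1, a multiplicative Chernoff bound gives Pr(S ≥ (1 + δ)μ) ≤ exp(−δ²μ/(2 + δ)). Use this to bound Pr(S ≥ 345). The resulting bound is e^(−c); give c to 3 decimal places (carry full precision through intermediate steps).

21.955

Write 345 = (1 + δ)μ, so δ = 345/232.407 − 1 = 0.4844648…
Then the exponent is δ²μ/(2 + δ) = (345 − μ)² / (μ·(2 + δ)) = 21.955369.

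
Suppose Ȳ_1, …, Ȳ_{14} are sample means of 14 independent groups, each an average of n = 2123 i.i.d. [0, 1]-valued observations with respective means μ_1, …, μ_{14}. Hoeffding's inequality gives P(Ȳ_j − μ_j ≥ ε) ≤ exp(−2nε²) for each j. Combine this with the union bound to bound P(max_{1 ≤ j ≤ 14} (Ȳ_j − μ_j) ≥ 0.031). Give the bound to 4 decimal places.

0.2366

Per-experiment Hoeffding bound: exp(−2·2123·0.031²) = exp(−4.08041) = 0.016901.
Union bound over 14 events: 14·0.016901 = 0.23661.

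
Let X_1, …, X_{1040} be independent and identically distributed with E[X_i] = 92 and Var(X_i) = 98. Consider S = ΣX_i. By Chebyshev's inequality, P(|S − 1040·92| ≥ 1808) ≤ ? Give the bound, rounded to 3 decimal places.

0.031

Var(S) = n·Var(X_i) = 1040·98 = 101920.
Chebyshev: P(|S − 1040·92| ≥ 1808) ≤ Var(S)/1808² = 101920/3268864 = 0.0312.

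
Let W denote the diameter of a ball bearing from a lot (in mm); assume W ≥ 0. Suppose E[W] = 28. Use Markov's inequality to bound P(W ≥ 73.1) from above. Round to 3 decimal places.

Markov's inequality: for a non-negative random variable, P(W ≥ a) ≤ E[W]/a.
Here E[W] = 28 and a = 73.1, so the bound is 28/73.1 = 0.3830.

0.383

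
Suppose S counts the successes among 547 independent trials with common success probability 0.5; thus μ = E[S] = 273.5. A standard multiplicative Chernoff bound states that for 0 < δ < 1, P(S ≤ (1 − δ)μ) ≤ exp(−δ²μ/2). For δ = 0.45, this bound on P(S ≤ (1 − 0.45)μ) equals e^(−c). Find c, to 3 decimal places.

27.692

c = δ²μ/2 = 0.45²·273.5/2 = 27.6919.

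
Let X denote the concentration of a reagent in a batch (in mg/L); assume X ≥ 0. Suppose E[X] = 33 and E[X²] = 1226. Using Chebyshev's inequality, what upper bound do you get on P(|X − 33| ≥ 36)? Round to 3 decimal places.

Var(X) = E[X²] − (E[X])² = 1226 − 1089 = 137.
Chebyshev's inequality: P(|X − μ| ≥ t) ≤ Var(X)/t² = 137/1296 = 0.1057.

0.106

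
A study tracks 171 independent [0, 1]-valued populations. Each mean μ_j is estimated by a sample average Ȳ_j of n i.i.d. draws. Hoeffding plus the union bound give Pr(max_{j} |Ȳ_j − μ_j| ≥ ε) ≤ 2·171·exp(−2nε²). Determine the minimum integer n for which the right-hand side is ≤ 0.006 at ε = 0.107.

Need 2·171·exp(−2nε²) ≤ 0.006, i.e. exp(−2nε²) ≤ 0.006/342.
So 2nε² ≥ ln(342/0.006) = 10.950807.
Hence n ≥ 10.950807/(2·0.107²) = 478.243.
The smallest integer n is 479.

479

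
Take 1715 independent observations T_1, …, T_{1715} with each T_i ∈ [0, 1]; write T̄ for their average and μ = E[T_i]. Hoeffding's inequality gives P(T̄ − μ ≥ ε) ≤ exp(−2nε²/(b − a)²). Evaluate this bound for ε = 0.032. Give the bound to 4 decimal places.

Exponent: 2nε²/(b − a)² = 2·1715·0.032² / 1² = 3.51232.
Bound = exp(−3.51232) = 0.02983.

0.0298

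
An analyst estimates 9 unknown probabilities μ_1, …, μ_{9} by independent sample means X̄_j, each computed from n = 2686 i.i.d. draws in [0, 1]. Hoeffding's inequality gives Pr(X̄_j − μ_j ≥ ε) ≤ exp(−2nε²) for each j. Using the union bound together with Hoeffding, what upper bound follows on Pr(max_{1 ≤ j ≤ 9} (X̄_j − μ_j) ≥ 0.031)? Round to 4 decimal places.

Per-experiment Hoeffding bound: exp(−2·2686·0.031²) = exp(−5.16249) = 0.0057274.
Union bound over 9 events: 9·0.0057274 = 0.05155.

0.0515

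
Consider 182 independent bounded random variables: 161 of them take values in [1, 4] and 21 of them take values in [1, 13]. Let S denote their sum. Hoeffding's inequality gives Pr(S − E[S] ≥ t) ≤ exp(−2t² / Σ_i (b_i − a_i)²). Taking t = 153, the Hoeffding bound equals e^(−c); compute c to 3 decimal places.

Σ(b_i − a_i)² = 161·3² + 21·12² = 4473.
c = 2t² / 4473 = 2·153² / 4473 = 10.4668.

10.467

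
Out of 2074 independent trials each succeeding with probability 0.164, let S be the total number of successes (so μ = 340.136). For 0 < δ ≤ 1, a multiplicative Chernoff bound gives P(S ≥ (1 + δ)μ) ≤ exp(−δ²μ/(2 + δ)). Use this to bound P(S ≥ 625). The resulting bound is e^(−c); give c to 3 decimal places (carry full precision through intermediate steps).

84.079

Write 625 = (1 + δ)μ, so δ = 625/340.136 − 1 = 0.8375003…
Then the exponent is δ²μ/(2 + δ) = (625 − μ)² / (μ·(2 + δ)) = 84.078823.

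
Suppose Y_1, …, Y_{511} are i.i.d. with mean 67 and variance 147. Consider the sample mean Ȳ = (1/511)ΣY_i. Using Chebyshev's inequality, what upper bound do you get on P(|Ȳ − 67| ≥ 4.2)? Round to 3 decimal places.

0.016

Var(Ȳ) = Var(Y_i)/n = 147/511 = 0.28767.
Chebyshev: P(|Ȳ − 67| ≥ 4.2) ≤ Var(Ȳ)/(4.2)² = 147/(511·4.2²) = 0.0163.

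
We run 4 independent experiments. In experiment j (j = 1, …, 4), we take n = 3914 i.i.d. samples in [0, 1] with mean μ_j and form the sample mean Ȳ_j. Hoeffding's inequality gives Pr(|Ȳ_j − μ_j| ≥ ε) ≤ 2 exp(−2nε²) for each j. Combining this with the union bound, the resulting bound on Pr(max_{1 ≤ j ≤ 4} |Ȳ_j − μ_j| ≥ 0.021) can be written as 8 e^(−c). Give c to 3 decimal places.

3.452

Union bound over the 4 events: Pr(max_{1 ≤ j ≤ 4} |Ȳ_j − μ_j| ≥ 0.021) ≤ 4·2·exp(−2nε²) = 8 exp(−2·3914·0.021²).
So c = 2·3914·0.021² = 3.4521.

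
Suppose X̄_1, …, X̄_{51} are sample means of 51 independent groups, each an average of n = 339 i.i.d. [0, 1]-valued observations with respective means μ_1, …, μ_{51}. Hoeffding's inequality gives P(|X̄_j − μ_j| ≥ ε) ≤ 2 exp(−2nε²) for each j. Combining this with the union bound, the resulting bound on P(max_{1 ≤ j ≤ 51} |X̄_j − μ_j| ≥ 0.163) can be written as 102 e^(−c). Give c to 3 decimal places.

18.014

Union bound over the 51 events: P(max_{1 ≤ j ≤ 51} |X̄_j − μ_j| ≥ 0.163) ≤ 51·2·exp(−2nε²) = 102 exp(−2·339·0.163²).
So c = 2·339·0.163² = 18.0138.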